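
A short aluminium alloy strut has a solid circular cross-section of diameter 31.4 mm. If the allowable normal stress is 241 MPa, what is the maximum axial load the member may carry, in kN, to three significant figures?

A = 774.4 mm².
P_max = σ_allow · A = 241 · 774.4 = 186600 N = 186.6 kN.

187 kN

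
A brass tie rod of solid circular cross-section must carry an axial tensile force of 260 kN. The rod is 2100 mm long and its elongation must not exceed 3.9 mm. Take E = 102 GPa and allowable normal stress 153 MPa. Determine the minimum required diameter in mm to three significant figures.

46.5 mm

Required area A ≥ P/σ_allow = 260000/153 = 1699 mm².
For a solid circular section, d ≥ √(4A/π) = 46.52 mm.
Elongation limit: A ≥ PL/(Eδ_allow) = 260000·2100/(102000·3.9) = 1373 mm² ⇒ d ≥ 41.8 mm.
The stress limit governs.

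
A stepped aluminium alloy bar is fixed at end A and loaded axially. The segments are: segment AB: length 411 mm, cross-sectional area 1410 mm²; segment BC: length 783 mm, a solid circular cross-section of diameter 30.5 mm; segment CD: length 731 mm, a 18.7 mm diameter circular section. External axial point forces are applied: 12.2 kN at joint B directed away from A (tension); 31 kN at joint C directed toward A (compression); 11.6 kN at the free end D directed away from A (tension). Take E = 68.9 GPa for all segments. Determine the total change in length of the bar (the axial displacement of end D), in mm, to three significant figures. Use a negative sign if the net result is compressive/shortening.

Internal axial forces (sectioning from the free end, tension +): N_CD = 11.6 kN, N_BC = -19.4 kN, N_AB = -7.2 kN.
A_BC = 730.6 mm².
A_CD = 274.6 mm².
δ_AB = -7200·411/(1410·68900) = -0.03046 mm
δ_BC = -19400·783/(730.6·68900) = -0.3018 mm
δ_CD = 11600·731/(274.6·68900) = 0.4481 mm
δ = Σδ_i = 0.1159 mm.

0.116 mm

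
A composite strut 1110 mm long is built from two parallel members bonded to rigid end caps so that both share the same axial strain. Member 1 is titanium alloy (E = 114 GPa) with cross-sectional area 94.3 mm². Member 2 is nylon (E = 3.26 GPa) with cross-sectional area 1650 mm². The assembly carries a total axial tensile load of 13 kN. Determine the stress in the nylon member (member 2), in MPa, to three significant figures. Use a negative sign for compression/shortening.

2.63 MPa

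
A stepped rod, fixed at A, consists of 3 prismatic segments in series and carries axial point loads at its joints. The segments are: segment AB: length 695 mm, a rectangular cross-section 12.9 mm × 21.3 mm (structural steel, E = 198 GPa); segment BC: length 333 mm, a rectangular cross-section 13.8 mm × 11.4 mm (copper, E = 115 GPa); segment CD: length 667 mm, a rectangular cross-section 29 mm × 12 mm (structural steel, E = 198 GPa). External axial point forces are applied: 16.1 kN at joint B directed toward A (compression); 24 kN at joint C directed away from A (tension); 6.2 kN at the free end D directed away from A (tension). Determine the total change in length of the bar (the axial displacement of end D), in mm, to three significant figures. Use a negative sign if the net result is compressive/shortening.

Internal axial forces (sectioning from the free end, tension +): N_CD = 6.2 kN, N_BC = 30.2 kN, N_AB = 14.1 kN.
A_AB = 274.8 mm².
A_BC = 157.3 mm².
A_CD = 348 mm².
δ_AB = 14100·695/(274.8·198000) = 0.1801 mm
δ_BC = 30200·333/(157.3·115000) = 0.5559 mm
δ_CD = 6200·667/(348·198000) = 0.06002 mm
δ = Σδ_i = 0.796 mm.

0.796 mm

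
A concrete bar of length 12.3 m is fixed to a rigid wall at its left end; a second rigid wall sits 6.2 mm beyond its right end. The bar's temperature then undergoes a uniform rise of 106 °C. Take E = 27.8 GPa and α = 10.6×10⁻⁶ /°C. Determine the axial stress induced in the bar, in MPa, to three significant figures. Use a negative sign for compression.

-17.2 MPa

Free thermal expansion αLΔT = 10.6e-6 · 12300 · 106 = 13.82 mm.
The walls engage after the gap closes; constrained expansion = 13.82 − 6.2 = 7.62 mm.
The walls impose strain ε = −(7.62)/12300 = -6.1953e-04; σ = Eε = 27800 · -6.1953e-04 = -17.22 MPa.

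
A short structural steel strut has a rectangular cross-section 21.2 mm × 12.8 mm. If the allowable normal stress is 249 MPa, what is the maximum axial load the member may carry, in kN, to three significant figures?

67.6 kN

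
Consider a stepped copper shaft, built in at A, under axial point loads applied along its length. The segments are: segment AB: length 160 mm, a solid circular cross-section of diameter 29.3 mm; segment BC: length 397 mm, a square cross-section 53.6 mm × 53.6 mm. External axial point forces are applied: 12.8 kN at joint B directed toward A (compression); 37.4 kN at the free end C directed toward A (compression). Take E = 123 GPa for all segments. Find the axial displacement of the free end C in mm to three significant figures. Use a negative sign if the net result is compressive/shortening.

-0.139 mm

Internal axial forces (sectioning from the free end, tension +): N_BC = -37.4 kN, N_AB = -50.2 kN.
A_AB = 674.3 mm².
A_BC = 2873 mm².
δ_AB = -50200·160/(674.3·123000) = -0.09685 mm
δ_BC = -37400·397/(2873·123000) = -0.04202 mm
δ = Σδ_i = -0.1389 mm.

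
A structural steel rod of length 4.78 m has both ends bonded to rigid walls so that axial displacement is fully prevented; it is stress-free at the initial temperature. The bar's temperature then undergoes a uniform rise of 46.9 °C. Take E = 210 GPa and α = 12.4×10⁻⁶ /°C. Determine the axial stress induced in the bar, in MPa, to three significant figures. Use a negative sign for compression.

-122 MPa

Free thermal expansion αLΔT = 12.4e-6 · 4780 · 46.9 = 2.78 mm.
The walls impose strain ε = −(2.78)/4780 = -5.8156e-04; σ = Eε = 210000 · -5.8156e-04 = -122.1 MPa.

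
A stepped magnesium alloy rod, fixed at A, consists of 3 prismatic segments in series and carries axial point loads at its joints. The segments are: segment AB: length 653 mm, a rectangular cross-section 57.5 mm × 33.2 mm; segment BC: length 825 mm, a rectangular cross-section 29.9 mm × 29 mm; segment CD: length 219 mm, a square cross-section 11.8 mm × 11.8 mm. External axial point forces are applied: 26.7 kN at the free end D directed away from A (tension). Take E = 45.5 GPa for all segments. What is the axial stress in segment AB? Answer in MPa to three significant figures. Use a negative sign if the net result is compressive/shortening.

14.0 MPa

Internal axial forces (sectioning from the free end, tension +): N_CD = 26.7 kN, N_BC = 26.7 kN, N_AB = 26.7 kN.
A_AB = 1909 mm².
σ_AB = N_AB/A_AB = 26700/1909 = 13.99 MPa.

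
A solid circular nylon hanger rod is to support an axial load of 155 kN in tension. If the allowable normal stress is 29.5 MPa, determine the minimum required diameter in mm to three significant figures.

81.8 mm

Required area A ≥ P/σ_allow = 155000/29.5 = 5254 mm².
For a solid circular section, d ≥ √(4A/π) = 81.79 mm.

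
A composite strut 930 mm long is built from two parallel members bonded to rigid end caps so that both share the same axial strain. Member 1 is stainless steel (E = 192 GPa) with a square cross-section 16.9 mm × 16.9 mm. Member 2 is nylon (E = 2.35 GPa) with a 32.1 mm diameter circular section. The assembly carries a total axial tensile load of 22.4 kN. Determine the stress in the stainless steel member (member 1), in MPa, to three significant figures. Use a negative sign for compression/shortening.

75.8 MPa

A_1 = 285.6 mm².
A_2 = 809.3 mm².
Equal strain + equilibrium ⇒ each member carries load in proportion to AE: A₁E₁ = 54840000 N, A₂E₂ = 1902000 N, ΣAE = 56740000 N.
σ₁ = P·E₁/ΣAE = 22400·192000/56740000 = 75.8 MPa.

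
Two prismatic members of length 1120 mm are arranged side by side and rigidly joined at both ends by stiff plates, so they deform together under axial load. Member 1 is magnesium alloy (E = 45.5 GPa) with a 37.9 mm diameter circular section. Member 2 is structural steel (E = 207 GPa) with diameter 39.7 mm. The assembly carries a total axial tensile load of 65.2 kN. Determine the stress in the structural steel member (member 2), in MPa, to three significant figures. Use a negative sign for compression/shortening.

A_1 = 1128 mm².
A_2 = 1238 mm².
Equal strain + equilibrium ⇒ each member carries load in proportion to AE: A₁E₁ = 51330000 N, A₂E₂ = 256200000 N, ΣAE = 307600000 N.
σ₂ = P·E₂/ΣAE = 65200·207000/307600000 = 43.88 MPa.

43.9 MPa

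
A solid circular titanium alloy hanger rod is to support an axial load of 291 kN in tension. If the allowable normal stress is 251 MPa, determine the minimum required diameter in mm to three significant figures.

38.4 mm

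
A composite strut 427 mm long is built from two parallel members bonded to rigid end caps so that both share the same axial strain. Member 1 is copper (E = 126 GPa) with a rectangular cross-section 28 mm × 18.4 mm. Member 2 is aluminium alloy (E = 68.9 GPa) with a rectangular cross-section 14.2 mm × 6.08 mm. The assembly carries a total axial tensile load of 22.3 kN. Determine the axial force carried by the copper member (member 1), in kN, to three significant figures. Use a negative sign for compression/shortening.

20.4 kN

A_1 = 515.2 mm².
A_2 = 86.34 mm².
Equal strain + equilibrium ⇒ each member carries load in proportion to AE: A₁E₁ = 64920000 N, A₂E₂ = 5949000 N, ΣAE = 70860000 N.
F₁ = P·A₁E₁/ΣAE = 22300·64920000/70860000 = 20430 N.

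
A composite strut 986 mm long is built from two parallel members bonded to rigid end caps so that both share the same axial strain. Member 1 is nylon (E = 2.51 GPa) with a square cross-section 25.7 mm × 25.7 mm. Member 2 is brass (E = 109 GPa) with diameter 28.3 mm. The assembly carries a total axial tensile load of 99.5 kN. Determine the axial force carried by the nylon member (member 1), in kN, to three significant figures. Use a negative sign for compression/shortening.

2.35 kN

A_1 = 660.5 mm².
A_2 = 629 mm².
Equal strain + equilibrium ⇒ each member carries load in proportion to AE: A₁E₁ = 1658000 N, A₂E₂ = 68560000 N, ΣAE = 70220000 N.
F₁ = P·A₁E₁/ΣAE = 99500·1658000/70220000 = 2349 N.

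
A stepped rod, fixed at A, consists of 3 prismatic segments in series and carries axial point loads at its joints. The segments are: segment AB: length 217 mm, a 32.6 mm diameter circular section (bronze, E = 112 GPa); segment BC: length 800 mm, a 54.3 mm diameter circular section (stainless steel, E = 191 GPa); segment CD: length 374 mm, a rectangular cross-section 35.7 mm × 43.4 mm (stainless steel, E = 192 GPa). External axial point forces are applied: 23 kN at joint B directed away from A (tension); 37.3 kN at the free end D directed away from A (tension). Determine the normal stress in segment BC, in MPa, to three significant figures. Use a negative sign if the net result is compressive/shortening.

Internal axial forces (sectioning from the free end, tension +): N_CD = 37.3 kN, N_BC = 37.3 kN, N_AB = 60.3 kN.
A_BC = 2316 mm².
σ_BC = N_BC/A_BC = 37300/2316 = 16.11 MPa.

16.1 MPa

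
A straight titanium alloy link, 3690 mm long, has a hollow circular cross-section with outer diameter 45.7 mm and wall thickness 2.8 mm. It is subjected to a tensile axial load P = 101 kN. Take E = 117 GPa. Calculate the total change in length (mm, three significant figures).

8.44 mm

A = 377.4 mm².
δ_mech = NL/(AE) = 101000·3690/(377.4·117000) = 8.441 mm.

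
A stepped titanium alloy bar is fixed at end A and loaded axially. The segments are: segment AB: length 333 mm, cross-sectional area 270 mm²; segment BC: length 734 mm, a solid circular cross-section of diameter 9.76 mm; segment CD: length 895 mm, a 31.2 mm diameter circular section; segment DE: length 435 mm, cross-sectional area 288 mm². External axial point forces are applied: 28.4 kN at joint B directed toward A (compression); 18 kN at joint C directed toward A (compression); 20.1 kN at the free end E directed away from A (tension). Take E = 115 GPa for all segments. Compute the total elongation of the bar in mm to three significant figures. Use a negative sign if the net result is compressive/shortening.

0.366 mm

Internal axial forces (sectioning from the free end, tension +): N_DE = 20.1 kN, N_CD = 20.1 kN, N_BC = 2.1 kN, N_AB = -26.3 kN.
A_BC = 74.82 mm².
A_CD = 764.5 mm².
δ_AB = -26300·333/(270·115000) = -0.2821 mm
δ_BC = 2100·734/(74.82·115000) = 0.1792 mm
δ_CD = 20100·895/(764.5·115000) = 0.2046 mm
δ_DE = 20100·435/(288·115000) = 0.264 mm
δ = Σδ_i = 0.3657 mm.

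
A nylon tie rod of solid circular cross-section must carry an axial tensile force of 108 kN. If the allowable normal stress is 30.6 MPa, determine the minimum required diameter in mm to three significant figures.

67.0 mm

Required area A ≥ P/σ_allow = 108000/30.6 = 3529 mm².
For a solid circular section, d ≥ √(4A/π) = 67.04 mm.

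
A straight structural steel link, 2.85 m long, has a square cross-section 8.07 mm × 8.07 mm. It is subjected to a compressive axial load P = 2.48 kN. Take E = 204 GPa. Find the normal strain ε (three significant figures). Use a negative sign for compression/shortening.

-1.87e-04

A = 65.12 mm².
σ = N/A = -38.08 MPa; ε = σ/E = -38.08/204000 = -1.867e-04.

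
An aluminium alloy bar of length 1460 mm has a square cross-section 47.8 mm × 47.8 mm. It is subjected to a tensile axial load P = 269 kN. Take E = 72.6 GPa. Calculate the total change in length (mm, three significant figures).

A = 2285 mm².
δ_mech = NL/(AE) = 269000·1460/(2285·72600) = 2.368 mm.

2.37 mm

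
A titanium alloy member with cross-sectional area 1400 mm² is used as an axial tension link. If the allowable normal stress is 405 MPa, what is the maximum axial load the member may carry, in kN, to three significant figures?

567 kN

P_max = σ_allow · A = 405 · 1400 = 567000 N = 567 kN.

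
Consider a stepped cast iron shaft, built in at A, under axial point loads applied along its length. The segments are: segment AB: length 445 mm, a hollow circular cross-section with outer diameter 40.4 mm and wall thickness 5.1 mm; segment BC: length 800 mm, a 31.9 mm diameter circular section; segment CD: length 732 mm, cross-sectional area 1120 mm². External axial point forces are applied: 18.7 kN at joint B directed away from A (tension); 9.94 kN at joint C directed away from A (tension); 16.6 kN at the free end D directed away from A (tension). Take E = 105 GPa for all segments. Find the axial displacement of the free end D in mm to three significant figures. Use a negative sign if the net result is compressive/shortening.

0.695 mm

Internal axial forces (sectioning from the free end, tension +): N_CD = 16.6 kN, N_BC = 26.54 kN, N_AB = 45.24 kN.
A_AB = 565.6 mm².
A_BC = 799.2 mm².
δ_AB = 45240·445/(565.6·105000) = 0.339 mm
δ_BC = 26540·800/(799.2·105000) = 0.253 mm
δ_CD = 16600·732/(1120·105000) = 0.1033 mm
δ = Σδ_i = 0.6953 mm.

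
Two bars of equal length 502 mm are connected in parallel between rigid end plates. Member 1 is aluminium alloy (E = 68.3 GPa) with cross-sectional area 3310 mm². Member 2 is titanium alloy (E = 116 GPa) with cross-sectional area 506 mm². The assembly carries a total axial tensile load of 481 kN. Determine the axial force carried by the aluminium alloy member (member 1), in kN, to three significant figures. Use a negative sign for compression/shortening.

382 kN

Equal strain + equilibrium ⇒ each member carries load in proportion to AE: A₁E₁ = 226100000 N, A₂E₂ = 58700000 N, ΣAE = 284800000 N.
F₁ = P·A₁E₁/ΣAE = 481000·226100000/284800000 = 381900 N.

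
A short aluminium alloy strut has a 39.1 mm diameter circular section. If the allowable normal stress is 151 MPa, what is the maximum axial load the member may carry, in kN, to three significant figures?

181 kN

A = 1201 mm².
P_max = σ_allow · A = 151 · 1201 = 181300 N = 181.3 kN.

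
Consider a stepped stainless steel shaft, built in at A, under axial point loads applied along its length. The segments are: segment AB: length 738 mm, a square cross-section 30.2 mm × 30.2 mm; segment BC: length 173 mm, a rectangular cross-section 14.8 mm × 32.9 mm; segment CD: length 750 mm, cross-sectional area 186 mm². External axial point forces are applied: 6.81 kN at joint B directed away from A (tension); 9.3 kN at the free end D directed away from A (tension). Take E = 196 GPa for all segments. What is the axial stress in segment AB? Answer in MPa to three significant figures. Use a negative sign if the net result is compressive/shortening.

Internal axial forces (sectioning from the free end, tension +): N_CD = 9.3 kN, N_BC = 9.3 kN, N_AB = 16.11 kN.
A_AB = 912 mm².
σ_AB = N_AB/A_AB = 16110/912 = 17.66 MPa.

17.7 MPa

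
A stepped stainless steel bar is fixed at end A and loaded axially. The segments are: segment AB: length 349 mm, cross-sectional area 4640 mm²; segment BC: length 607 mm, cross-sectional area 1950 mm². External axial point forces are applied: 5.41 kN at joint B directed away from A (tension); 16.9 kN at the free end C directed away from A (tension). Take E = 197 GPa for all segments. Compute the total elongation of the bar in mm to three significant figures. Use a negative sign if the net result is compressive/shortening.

Internal axial forces (sectioning from the free end, tension +): N_BC = 16.9 kN, N_AB = 22.31 kN.
δ_AB = 22310·349/(4640·197000) = 0.008518 mm
δ_BC = 16900·607/(1950·197000) = 0.0267 mm
δ = Σδ_i = 0.03522 mm.

0.0352 mm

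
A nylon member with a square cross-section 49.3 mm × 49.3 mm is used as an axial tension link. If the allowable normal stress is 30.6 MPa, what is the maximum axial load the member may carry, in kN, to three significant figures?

74.4 kN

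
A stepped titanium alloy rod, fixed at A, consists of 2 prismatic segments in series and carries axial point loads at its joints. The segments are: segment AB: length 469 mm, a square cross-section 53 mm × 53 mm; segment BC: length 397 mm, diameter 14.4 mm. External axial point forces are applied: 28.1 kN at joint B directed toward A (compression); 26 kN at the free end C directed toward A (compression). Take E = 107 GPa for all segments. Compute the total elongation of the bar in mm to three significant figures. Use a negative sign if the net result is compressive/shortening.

-0.677 mm

Internal axial forces (sectioning from the free end, tension +): N_BC = -26 kN, N_AB = -54.1 kN.
A_AB = 2809 mm².
A_BC = 162.9 mm².
δ_AB = -54100·469/(2809·107000) = -0.08442 mm
δ_BC = -26000·397/(162.9·107000) = -0.5923 mm
δ = Σδ_i = -0.6767 mm.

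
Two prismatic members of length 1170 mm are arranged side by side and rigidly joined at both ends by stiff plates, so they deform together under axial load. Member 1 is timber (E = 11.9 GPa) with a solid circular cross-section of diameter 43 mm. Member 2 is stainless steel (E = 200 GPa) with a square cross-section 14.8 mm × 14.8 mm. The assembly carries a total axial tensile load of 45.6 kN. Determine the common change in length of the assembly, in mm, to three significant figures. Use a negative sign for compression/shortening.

A_1 = 1452 mm².
A_2 = 219 mm².
Equal strain + equilibrium ⇒ each member carries load in proportion to AE: A₁E₁ = 17280000 N, A₂E₂ = 43810000 N, ΣAE = 61090000 N.
δ = PL/ΣAE = 45600·1170/61090000 = 0.8733 mm.

0.873 mm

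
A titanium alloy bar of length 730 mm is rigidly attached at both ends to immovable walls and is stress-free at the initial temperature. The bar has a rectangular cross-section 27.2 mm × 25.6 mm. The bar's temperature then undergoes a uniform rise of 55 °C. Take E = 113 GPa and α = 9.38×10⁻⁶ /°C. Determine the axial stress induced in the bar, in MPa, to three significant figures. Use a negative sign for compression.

-58.3 MPa

Free thermal expansion αLΔT = 9.38e-6 · 730 · 55 = 0.3766 mm.
The walls impose strain ε = −(0.3766)/730 = -5.1590e-04; σ = Eε = 113000 · -5.1590e-04 = -58.3 MPa.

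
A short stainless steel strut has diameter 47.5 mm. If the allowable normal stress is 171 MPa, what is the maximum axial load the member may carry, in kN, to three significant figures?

A = 1772 mm².
P_max = σ_allow · A = 171 · 1772 = 303000 N = 303 kN.

303 kN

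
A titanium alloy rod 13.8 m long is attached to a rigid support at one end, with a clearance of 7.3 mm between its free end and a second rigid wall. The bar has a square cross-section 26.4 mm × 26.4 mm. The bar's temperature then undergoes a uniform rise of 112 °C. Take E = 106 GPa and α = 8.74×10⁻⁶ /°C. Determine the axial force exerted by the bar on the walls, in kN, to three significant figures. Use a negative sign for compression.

Free thermal expansion αLΔT = 8.74e-6 · 13800 · 112 = 13.51 mm.
The walls engage after the gap closes; constrained expansion = 13.51 − 7.3 = 6.209 mm.
The walls impose strain ε = −(6.209)/13800 = -4.4989e-04; σ = Eε = 106000 · -4.4989e-04 = -47.69 MPa.
Wall reaction R = σ·A = -47.69·697 = -33240 N = -33.24 kN.

-33.2 kN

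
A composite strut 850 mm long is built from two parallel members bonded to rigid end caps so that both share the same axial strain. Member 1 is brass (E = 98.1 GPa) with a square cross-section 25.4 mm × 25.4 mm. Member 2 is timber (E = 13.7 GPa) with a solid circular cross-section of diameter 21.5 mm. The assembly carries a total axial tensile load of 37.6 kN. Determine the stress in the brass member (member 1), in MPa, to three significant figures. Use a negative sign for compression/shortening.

A_1 = 645.2 mm².
A_2 = 363.1 mm².
Equal strain + equilibrium ⇒ each member carries load in proportion to AE: A₁E₁ = 63290000 N, A₂E₂ = 4974000 N, ΣAE = 68260000 N.
σ₁ = P·E₁/ΣAE = 37600·98100/68260000 = 54.03 MPa.

54.0 MPa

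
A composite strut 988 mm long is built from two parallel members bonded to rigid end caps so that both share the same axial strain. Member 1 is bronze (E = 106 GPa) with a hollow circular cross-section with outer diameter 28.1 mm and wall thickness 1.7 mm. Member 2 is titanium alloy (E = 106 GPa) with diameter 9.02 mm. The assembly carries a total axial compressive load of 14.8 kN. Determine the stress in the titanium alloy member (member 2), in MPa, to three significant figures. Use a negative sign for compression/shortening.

-72.2 MPa

A_1 = 141 mm².
A_2 = 63.9 mm².
Equal strain + equilibrium ⇒ each member carries load in proportion to AE: A₁E₁ = 14950000 N, A₂E₂ = 6773000 N, ΣAE = 21720000 N.
σ₂ = P·E₂/ΣAE = -14800·106000/21720000 = -72.23 MPa.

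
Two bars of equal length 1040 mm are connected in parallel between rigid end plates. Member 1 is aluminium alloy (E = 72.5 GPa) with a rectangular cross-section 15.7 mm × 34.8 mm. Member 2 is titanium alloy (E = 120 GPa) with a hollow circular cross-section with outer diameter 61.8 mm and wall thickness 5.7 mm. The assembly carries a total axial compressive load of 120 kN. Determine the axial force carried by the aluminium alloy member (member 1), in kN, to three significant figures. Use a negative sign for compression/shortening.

A_1 = 546.4 mm².
A_2 = 1005 mm².
Equal strain + equilibrium ⇒ each member carries load in proportion to AE: A₁E₁ = 39610000 N, A₂E₂ = 120600000 N, ΣAE = 160200000 N.
F₁ = P·A₁E₁/ΣAE = -120000·39610000/160200000 = -29680 N.

-29.7 kN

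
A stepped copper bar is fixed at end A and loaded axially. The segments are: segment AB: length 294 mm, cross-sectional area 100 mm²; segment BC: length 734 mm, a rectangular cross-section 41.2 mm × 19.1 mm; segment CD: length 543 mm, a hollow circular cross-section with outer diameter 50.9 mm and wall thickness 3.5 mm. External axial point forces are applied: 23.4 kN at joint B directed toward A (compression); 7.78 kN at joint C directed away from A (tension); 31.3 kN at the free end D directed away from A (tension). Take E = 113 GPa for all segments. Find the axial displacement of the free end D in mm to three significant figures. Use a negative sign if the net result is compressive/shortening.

1.02 mm

Internal axial forces (sectioning from the free end, tension +): N_CD = 31.3 kN, N_BC = 39.08 kN, N_AB = 15.68 kN.
A_BC = 786.9 mm².
A_CD = 521.2 mm².
δ_AB = 15680·294/(100·113000) = 0.408 mm
δ_BC = 39080·734/(786.9·113000) = 0.3226 mm
δ_CD = 31300·543/(521.2·113000) = 0.2886 mm
δ = Σδ_i = 1.019 mm.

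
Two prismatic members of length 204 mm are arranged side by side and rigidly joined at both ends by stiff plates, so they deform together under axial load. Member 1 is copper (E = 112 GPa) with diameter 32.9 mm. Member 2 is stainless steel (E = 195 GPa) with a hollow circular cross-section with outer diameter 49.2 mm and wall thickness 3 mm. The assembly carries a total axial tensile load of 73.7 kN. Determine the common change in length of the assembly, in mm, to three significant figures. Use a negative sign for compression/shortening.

0.0835 mm

A_1 = 850.1 mm².
A_2 = 435.4 mm².
Equal strain + equilibrium ⇒ each member carries load in proportion to AE: A₁E₁ = 95210000 N, A₂E₂ = 84910000 N, ΣAE = 180100000 N.
δ = PL/ΣAE = 73700·204/180100000 = 0.08347 mm.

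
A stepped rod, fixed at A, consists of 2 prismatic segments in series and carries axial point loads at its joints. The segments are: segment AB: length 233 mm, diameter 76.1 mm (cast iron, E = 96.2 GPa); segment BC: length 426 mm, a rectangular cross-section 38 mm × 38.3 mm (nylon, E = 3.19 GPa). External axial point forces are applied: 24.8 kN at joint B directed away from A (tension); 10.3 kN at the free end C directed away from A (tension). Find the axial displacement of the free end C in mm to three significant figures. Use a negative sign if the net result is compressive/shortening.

Internal axial forces (sectioning from the free end, tension +): N_BC = 10.3 kN, N_AB = 35.1 kN.
A_AB = 4548 mm².
A_BC = 1455 mm².
δ_AB = 35100·233/(4548·96200) = 0.01869 mm
δ_BC = 10300·426/(1455·3190) = 0.9451 mm
δ = Σδ_i = 0.9638 mm.

0.964 mm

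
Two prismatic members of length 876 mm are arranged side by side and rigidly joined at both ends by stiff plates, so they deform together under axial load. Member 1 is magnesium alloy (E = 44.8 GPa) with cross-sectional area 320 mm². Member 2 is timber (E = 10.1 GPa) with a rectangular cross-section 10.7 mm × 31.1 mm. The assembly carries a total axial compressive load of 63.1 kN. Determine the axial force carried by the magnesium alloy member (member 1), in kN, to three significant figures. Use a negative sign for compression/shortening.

A_2 = 332.8 mm².
Equal strain + equilibrium ⇒ each member carries load in proportion to AE: A₁E₁ = 14340000 N, A₂E₂ = 3361000 N, ΣAE = 17700000 N.
F₁ = P·A₁E₁/ΣAE = -63100·14340000/17700000 = -51120 N.

-51.1 kN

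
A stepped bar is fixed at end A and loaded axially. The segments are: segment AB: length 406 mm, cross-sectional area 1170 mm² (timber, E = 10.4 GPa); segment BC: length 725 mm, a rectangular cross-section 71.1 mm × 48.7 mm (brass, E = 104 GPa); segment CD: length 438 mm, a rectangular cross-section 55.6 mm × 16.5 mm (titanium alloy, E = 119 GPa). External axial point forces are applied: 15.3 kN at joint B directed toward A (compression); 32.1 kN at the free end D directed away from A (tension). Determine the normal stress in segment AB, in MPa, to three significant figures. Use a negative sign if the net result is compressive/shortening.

Internal axial forces (sectioning from the free end, tension +): N_CD = 32.1 kN, N_BC = 32.1 kN, N_AB = 16.8 kN.
σ_AB = N_AB/A_AB = 16800/1170 = 14.36 MPa.

14.4 MPa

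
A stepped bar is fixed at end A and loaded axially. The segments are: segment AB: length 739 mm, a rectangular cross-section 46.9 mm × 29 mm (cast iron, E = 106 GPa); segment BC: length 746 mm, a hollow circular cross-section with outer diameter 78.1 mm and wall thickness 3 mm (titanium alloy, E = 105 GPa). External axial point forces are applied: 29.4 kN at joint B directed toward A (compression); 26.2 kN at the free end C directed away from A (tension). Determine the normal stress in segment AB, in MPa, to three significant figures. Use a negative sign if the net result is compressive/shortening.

-2.35 MPa

Internal axial forces (sectioning from the free end, tension +): N_BC = 26.2 kN, N_AB = -3.2 kN.
A_AB = 1360 mm².
σ_AB = N_AB/A_AB = -3200/1360 = -2.353 MPa.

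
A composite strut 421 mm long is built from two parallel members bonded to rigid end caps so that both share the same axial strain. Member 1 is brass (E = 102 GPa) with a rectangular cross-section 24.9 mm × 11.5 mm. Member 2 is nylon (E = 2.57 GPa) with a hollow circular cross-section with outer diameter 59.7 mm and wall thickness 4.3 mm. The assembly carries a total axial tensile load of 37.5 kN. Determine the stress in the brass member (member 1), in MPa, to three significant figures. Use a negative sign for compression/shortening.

123 MPa

A_1 = 286.3 mm².
A_2 = 748.4 mm².
Equal strain + equilibrium ⇒ each member carries load in proportion to AE: A₁E₁ = 29210000 N, A₂E₂ = 1923000 N, ΣAE = 31130000 N.
σ₁ = P·E₁/ΣAE = 37500·102000/31130000 = 122.9 MPa.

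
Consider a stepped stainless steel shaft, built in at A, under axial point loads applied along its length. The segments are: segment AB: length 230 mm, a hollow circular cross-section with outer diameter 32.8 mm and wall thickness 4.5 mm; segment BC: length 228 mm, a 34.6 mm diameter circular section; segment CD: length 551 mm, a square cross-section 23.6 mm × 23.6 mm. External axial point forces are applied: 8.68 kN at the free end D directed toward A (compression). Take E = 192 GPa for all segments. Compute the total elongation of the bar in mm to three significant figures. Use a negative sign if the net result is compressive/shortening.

Internal axial forces (sectioning from the free end, tension +): N_CD = -8.68 kN, N_BC = -8.68 kN, N_AB = -8.68 kN.
A_AB = 400.1 mm².
A_BC = 940.2 mm².
A_CD = 557 mm².
δ_AB = -8680·230/(400.1·192000) = -0.02599 mm
δ_BC = -8680·228/(940.2·192000) = -0.01096 mm
δ_CD = -8680·551/(557·192000) = -0.04472 mm
δ = Σδ_i = -0.08168 mm.

-0.0817 mm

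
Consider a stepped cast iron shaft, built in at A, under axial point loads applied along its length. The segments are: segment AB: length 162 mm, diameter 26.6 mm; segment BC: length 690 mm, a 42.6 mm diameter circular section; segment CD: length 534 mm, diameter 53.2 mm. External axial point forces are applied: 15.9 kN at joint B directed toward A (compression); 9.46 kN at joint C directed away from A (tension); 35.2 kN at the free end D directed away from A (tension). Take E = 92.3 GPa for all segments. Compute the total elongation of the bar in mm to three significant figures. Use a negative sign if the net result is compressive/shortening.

Internal axial forces (sectioning from the free end, tension +): N_CD = 35.2 kN, N_BC = 44.66 kN, N_AB = 28.76 kN.
A_AB = 555.7 mm².
A_BC = 1425 mm².
A_CD = 2223 mm².
δ_AB = 28760·162/(555.7·92300) = 0.09083 mm
δ_BC = 44660·690/(1425·92300) = 0.2342 mm
δ_CD = 35200·534/(2223·92300) = 0.09162 mm
δ = Σδ_i = 0.4167 mm.

0.417 mm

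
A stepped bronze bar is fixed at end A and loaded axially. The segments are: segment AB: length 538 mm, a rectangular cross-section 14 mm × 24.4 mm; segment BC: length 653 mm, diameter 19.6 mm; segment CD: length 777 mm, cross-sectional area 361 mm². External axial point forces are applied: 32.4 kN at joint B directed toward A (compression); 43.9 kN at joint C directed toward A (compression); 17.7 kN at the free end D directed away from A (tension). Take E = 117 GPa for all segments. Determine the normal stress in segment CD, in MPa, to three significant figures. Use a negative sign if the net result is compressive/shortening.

49.0 MPa

Internal axial forces (sectioning from the free end, tension +): N_CD = 17.7 kN, N_BC = -26.2 kN, N_AB = -58.6 kN.
σ_CD = N_CD/A_CD = 17700/361 = 49.03 MPa.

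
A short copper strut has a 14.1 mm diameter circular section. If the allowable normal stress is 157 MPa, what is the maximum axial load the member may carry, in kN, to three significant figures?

24.5 kN

A = 156.1 mm².
P_max = σ_allow · A = 157 · 156.1 = 24510 N = 24.51 kN.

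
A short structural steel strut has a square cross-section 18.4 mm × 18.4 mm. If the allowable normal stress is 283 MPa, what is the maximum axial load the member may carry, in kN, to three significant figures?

95.8 kN

A = 338.6 mm².
P_max = σ_allow · A = 283 · 338.6 = 95810 N = 95.81 kN.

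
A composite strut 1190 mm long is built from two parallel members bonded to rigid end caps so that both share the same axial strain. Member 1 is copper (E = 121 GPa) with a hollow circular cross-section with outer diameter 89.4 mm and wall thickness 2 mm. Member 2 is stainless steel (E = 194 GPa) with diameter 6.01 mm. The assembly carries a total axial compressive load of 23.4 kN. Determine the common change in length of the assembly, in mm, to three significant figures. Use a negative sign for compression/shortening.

A_1 = 549.2 mm².
A_2 = 28.37 mm².
Equal strain + equilibrium ⇒ each member carries load in proportion to AE: A₁E₁ = 66450000 N, A₂E₂ = 5504000 N, ΣAE = 71950000 N.
δ = PL/ΣAE = -23400·1190/71950000 = -0.387 mm.

-0.387 mm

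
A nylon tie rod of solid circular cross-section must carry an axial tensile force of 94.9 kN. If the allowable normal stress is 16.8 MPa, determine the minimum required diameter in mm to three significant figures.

84.8 mm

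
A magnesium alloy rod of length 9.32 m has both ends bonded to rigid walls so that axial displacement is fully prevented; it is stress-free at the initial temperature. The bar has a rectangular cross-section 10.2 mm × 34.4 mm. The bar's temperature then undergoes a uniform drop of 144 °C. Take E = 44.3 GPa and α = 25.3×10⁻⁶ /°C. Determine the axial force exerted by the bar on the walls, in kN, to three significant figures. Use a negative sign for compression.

Free thermal expansion αLΔT = 25.3e-6 · 9320 · -144 = -33.95 mm.
The walls impose strain ε = −(-33.95)/9320 = 3.6432e-03; σ = Eε = 44300 · 3.6432e-03 = 161.4 MPa.
Wall reaction R = σ·A = 161.4·350.9 = 56630 N = 56.63 kN.

56.6 kN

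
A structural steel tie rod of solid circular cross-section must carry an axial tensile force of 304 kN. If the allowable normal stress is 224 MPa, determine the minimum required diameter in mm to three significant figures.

Required area A ≥ P/σ_allow = 304000/224 = 1357 mm².
For a solid circular section, d ≥ √(4A/π) = 41.57 mm.

41.6 mm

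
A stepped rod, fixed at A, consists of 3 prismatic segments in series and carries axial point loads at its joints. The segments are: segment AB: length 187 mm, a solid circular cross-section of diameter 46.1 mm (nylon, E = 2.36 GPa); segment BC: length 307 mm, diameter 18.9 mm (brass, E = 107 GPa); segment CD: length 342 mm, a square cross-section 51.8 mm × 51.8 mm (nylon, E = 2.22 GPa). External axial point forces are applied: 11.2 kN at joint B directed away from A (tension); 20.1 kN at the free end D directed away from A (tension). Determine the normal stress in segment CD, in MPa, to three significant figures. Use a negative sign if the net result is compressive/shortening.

Internal axial forces (sectioning from the free end, tension +): N_CD = 20.1 kN, N_BC = 20.1 kN, N_AB = 31.3 kN.
A_CD = 2683 mm².
σ_CD = N_CD/A_CD = 20100/2683 = 7.491 MPa.

7.49 MPa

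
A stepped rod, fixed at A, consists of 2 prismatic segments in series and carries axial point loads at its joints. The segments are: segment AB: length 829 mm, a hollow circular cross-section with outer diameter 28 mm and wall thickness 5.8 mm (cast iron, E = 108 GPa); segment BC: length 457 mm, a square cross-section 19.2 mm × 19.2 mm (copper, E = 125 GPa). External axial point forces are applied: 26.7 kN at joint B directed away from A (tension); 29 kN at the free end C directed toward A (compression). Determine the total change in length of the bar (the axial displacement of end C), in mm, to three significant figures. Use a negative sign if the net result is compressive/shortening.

Internal axial forces (sectioning from the free end, tension +): N_BC = -29 kN, N_AB = -2.3 kN.
A_AB = 404.5 mm².
A_BC = 368.6 mm².
δ_AB = -2300·829/(404.5·108000) = -0.04364 mm
δ_BC = -29000·457/(368.6·125000) = -0.2876 mm
δ = Σδ_i = -0.3313 mm.

-0.331 mm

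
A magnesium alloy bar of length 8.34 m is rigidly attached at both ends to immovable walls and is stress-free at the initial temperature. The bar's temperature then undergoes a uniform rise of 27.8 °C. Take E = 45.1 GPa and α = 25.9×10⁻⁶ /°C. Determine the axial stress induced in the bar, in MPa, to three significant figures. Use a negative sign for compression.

Free thermal expansion αLΔT = 25.9e-6 · 8340 · 27.8 = 6.005 mm.
The walls impose strain ε = −(6.005)/8340 = -7.2002e-04; σ = Eε = 45100 · -7.2002e-04 = -32.47 MPa.

-32.5 MPa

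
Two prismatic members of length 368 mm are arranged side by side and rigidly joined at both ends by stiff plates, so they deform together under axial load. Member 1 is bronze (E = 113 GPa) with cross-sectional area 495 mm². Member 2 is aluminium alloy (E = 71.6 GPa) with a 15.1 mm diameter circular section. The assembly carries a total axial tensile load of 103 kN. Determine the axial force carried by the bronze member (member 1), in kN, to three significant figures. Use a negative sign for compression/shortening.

A_2 = 179.1 mm².
Equal strain + equilibrium ⇒ each member carries load in proportion to AE: A₁E₁ = 55940000 N, A₂E₂ = 12820000 N, ΣAE = 68760000 N.
F₁ = P·A₁E₁/ΣAE = 103000·55940000/68760000 = 83790 N.

83.8 kN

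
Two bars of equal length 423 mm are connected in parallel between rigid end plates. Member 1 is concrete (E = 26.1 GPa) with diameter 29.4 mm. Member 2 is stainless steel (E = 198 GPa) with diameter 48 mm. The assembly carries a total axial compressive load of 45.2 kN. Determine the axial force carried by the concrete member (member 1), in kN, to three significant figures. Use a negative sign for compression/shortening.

-2.13 kN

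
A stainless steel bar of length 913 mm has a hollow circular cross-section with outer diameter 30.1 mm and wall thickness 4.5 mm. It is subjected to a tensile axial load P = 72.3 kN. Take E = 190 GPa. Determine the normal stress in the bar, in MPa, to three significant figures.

200 MPa

A = 361.9 mm².
σ = N/A = 72300/361.9 = 199.8 MPa.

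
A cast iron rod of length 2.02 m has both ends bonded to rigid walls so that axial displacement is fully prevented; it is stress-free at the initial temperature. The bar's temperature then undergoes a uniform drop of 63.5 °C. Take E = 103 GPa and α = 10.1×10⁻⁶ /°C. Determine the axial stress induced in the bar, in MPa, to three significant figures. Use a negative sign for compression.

66.1 MPa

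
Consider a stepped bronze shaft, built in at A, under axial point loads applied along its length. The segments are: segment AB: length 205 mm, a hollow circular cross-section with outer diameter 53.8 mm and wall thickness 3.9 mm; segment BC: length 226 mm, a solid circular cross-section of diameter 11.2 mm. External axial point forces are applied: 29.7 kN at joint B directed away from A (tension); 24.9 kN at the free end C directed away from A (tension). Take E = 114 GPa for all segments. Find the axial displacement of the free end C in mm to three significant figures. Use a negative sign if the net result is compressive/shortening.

0.662 mm

Internal axial forces (sectioning from the free end, tension +): N_BC = 24.9 kN, N_AB = 54.6 kN.
A_AB = 611.4 mm².
A_BC = 98.52 mm².
δ_AB = 54600·205/(611.4·114000) = 0.1606 mm
δ_BC = 24900·226/(98.52·114000) = 0.501 mm
δ = Σδ_i = 0.6616 mm.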